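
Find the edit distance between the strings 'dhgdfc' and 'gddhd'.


Building DP table for s1='dhgdfc' (len 6) and s2='gddhd' (len 5):
       g  d  d  h  d
    0  1  2  3  4  5
  d 1  1  1  2  3  4
  h 2  2  2  2  2  3
  g 3  2  3  3  3  3
  d 4  3  2  3  4  3
  f 5  4  3  3  4  4
  c 6  5  4  4  4  5
Edit distance = dp[6][5] = 5

5


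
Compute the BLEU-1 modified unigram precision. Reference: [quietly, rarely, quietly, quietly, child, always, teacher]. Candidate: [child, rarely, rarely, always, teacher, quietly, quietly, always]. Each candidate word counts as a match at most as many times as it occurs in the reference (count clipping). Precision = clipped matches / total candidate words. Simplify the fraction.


Reference word counts: {'always': 1, 'child': 1, 'quietly': 3, 'rarely': 1, 'teacher': 1}
Checking each candidate word (with clipping):
  'child' -> in reference (ref count 1, used 1/1) -> match (matches: 1)
  'rarely' -> in reference (ref count 1, used 1/1) -> match (matches: 2)
  'rarely' -> ref count 1 already used up (1/1) -> clipped, no match (matches: 2)
  'always' -> in reference (ref count 1, used 1/1) -> match (matches: 3)
  'teacher' -> in reference (ref count 1, used 1/1) -> match (matches: 4)
  'quietly' -> in reference (ref count 3, used 1/3) -> match (matches: 5)
  'quietly' -> in reference (ref count 3, used 2/3) -> match (matches: 6)
  'always' -> ref count 1 already used up (1/1) -> clipped, no match (matches: 6)
Clipped matches: 6, Candidate length: 8
Precision = 6/8 = 3/4

3/4


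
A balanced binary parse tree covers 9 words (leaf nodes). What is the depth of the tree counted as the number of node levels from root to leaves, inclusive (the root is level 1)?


In a balanced binary tree with n leaves the deepest leaf is ceil(log2(n)) edges below the root,
so counting node levels inclusive of root and leaves gives ceil(log2(n)) + 1 levels.
log2(9) = 3.1699
ceil(3.1699) = 4
levels = 4 + 1 = 5

5


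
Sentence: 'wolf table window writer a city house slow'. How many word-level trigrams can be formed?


Word trigrams from [8] words:
  Trigram 1: (wolf table window)
  Trigram 2: (table window writer)
  Trigram 3: (window writer a)
  Trigram 4: (writer a city)
  Trigram 5: (a city house)
  Trigram 6: (city house slow)
Total word trigrams: 8 - 2 = 6

6


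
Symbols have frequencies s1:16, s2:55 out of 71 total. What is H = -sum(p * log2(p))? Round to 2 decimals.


Computing entropy H = -sum(p_i * log2(p_i)):
  s1: p = 16/71 = 0.2254, -p*log2(p) = 0.4845
  s2: p = 55/71 = 0.7746, -p*log2(p) = 0.2854
H = sum of terms = 0.7699
Rounded to 2 decimals: 0.77

0.77


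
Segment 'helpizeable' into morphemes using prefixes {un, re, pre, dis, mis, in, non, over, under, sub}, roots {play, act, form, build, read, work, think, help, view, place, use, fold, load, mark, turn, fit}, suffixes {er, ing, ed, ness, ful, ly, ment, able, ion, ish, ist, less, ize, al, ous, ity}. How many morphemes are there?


Segmenting 'helpizeable' against the inventory:
  'help' -> root (morpheme 1)
  'ize' -> suffix (morpheme 2)
  'able' -> suffix (morpheme 3)
Total morphemes: 3

3


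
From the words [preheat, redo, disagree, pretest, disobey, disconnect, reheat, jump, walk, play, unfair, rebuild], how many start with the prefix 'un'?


Checking each word for prefix 'un':
  'preheat' -> no (count: 0)
  'redo' -> no (count: 0)
  'disagree' -> no (count: 0)
  'pretest' -> no (count: 0)
  'disobey' -> no (count: 0)
  'disconnect' -> no (count: 0)
  'reheat' -> no (count: 0)
  'jump' -> no (count: 0)
  'walk' -> no (count: 0)
  'play' -> no (count: 0)
  'unfair' -> YES, starts with 'un' (count: 1)
  'rebuild' -> no (count: 1)
Total with prefix 'un': 1

1


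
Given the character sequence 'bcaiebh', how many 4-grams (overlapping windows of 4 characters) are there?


String 'bcaiebh' has length L = 7.
Number of overlapping n-grams = L - n + 1
Substituting: 7 - 4 + 1 = 4

4


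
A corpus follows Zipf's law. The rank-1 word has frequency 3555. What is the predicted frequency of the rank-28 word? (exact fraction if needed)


Zipf's law: freq(rank) = f1 / rank
f1 = 3555, rank = 28
freq = 3555 / 28
GCD(3555, 28) = 1
Simplified: 3555/28

3555/28


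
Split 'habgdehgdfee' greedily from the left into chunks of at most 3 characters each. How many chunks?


'habgdehgdfee' has 12 characters.
Chunking with max size 3:
  Chunk 1: 'hab' (positions 0-2)
  Chunk 2: 'gde' (positions 3-5)
  Chunk 3: 'hgd' (positions 6-8)
  Chunk 4: 'fee' (positions 9-11)
Total chunks: ceil(12 / 3) = 4

4


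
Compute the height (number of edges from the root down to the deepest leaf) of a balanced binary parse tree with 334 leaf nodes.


In a balanced binary tree with n leaves the deepest leaf is ceil(log2(n)) edges below the root.
log2(334) = 8.3837
ceil(8.3837) = 9
height (edges) = 9

9


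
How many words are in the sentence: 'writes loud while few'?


Counting words by splitting on spaces:
  Word 1: 'writes'
  Word 2: 'loud'
  Word 3: 'while'
  Word 4: 'few'
Total words: 4

4


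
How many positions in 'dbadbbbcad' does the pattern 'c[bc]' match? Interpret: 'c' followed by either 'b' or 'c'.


Pattern: c[bc] means 'c' followed by either 'b' or 'c'.
Scanning 'dbadbbbcad' position-by-position:
  Pos 0: window 'db' -> no
  Pos 1: window 'ba' -> no
  Pos 2: window 'ad' -> no
  Pos 3: window 'db' -> no
  Pos 4: window 'bb' -> no
  Pos 5: window 'bb' -> no
  Pos 6: window 'bc' -> no
  Pos 7: window 'ca' -> no
  Pos 8: window 'ad' -> no
  Pos 9: window 'd' -> no
Total matches: 0

0


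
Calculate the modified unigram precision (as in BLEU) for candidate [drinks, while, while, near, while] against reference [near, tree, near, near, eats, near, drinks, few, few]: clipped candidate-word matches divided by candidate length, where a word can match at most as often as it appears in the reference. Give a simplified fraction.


Reference word counts: {'drinks': 1, 'eats': 1, 'few': 2, 'near': 4, 'tree': 1}
Checking each candidate word (with clipping):
  'drinks' -> in reference (ref count 1, used 1/1) -> match (matches: 1)
  'while' -> not in reference -> no match (matches: 1)
  'while' -> not in reference -> no match (matches: 1)
  'near' -> in reference (ref count 4, used 1/4) -> match (matches: 2)
  'while' -> not in reference -> no match (matches: 2)
Clipped matches: 2, Candidate length: 5
Precision = 2/5

2/5


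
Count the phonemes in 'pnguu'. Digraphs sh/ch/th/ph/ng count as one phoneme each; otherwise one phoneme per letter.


Parsing 'pnguu' greedily, digraphs first:
  'p' -> consonant phoneme (phonemes so far: 1)
  'ng' -> digraph (1 consonant phoneme) (phonemes so far: 2)
  'u' -> vowel phoneme (phonemes so far: 3)
  'u' -> vowel phoneme (phonemes so far: 4)
Total phonemes: 4

4


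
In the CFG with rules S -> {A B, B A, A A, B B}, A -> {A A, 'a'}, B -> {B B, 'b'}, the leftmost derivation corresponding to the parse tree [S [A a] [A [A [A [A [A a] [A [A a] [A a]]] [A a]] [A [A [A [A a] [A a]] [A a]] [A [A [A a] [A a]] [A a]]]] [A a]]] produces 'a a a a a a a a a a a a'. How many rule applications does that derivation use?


Every bracketed nonterminal node [X ...] in the tree is produced by exactly one rule application.
Reading the tree off as a leftmost derivation:
  Step 1: S  =>  A A   (applied S -> A A)
  Step 2: A A  =>  a A   (applied A -> a)
  Step 3: a A  =>  a A A   (applied A -> A A)
  Step 4: a A A  =>  a A A A   (applied A -> A A)
  Step 5: a A A A  =>  a A A A A   (applied A -> A A)
  Step 6: a A A A A  =>  a A A A A A   (applied A -> A A)
  Step 7: a A A A A A  =>  a a A A A A   (applied A -> a)
  Step 8: a a A A A A  =>  a a A A A A A   (applied A -> A A)
  Step 9: a a A A A A A  =>  a a a A A A A   (applied A -> a)
  Step 10: a a a A A A A  =>  a a a a A A A   (applied A -> a)
  Step 11: a a a a A A A  =>  a a a a a A A   (applied A -> a)
  Step 12: a a a a a A A  =>  a a a a a A A A   (applied A -> A A)
  Step 13: a a a a a A A A  =>  a a a a a A A A A   (applied A -> A A)
  Step 14: a a a a a A A A A  =>  a a a a a A A A A A   (applied A -> A A)
  Step 15: a a a a a A A A A A  =>  a a a a a a A A A A   (applied A -> a)
  Step 16: a a a a a a A A A A  =>  a a a a a a a A A A   (applied A -> a)
  Step 17: a a a a a a a A A A  =>  a a a a a a a a A A   (applied A -> a)
  Step 18: a a a a a a a a A A  =>  a a a a a a a a A A A   (applied A -> A A)
  Step 19: a a a a a a a a A A A  =>  a a a a a a a a A A A A   (applied A -> A A)
  Step 20: a a a a a a a a A A A A  =>  a a a a a a a a a A A A   (applied A -> a)
  Step 21: a a a a a a a a a A A A  =>  a a a a a a a a a a A A   (applied A -> a)
  Step 22: a a a a a a a a a a A A  =>  a a a a a a a a a a a A   (applied A -> a)
  Step 23: a a a a a a a a a a a A  =>  a a a a a a a a a a a a   (applied A -> a)
Final yield: a a a a a a a a a a a a
Total rewrite steps: 23

23


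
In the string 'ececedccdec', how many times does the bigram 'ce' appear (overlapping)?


Scanning 'ececedccdec' for bigram 'ce':
  Position 0: 'ec' -> no
  Position 1: 'ce' -> MATCH
  Position 2: 'ec' -> no
  Position 3: 'ce' -> MATCH
  Position 4: 'ed' -> no
  Position 5: 'dc' -> no
  Position 6: 'cc' -> no
  Position 7: 'cd' -> no
  Position 8: 'de' -> no
  Position 9: 'ec' -> no
Total matches: 2

2


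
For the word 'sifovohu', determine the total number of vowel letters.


Scanning each character of 'sifovohu':
  Position 1: 's' -> consonant (running count: 0)
  Position 2: 'i' -> vowel (running count: 1)
  Position 3: 'f' -> consonant (running count: 1)
  Position 4: 'o' -> vowel (running count: 2)
  Position 5: 'v' -> consonant (running count: 2)
  Position 6: 'o' -> vowel (running count: 3)
  Position 7: 'h' -> consonant (running count: 3)
  Position 8: 'u' -> vowel (running count: 4)
Total vowels: 4

4


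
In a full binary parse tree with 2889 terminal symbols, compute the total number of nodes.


Leaf nodes (terminals): 2889
Internal nodes = n - 1 = 2889 - 1 = 2888
Total = leaves + internal = 2889 + 2888 = 5777

5777


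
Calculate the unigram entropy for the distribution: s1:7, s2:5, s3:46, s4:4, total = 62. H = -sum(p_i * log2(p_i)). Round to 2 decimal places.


Computing entropy H = -sum(p_i * log2(p_i)):
  s1: p = 7/62 = 0.1129, -p*log2(p) = 0.3553
  s2: p = 5/62 = 0.0806, -p*log2(p) = 0.2929
  s3: p = 46/62 = 0.7419, -p*log2(p) = 0.3195
  s4: p = 4/62 = 0.0645, -p*log2(p) = 0.2551
H = sum of terms = 1.2228
Rounded to 2 decimals: 1.22

1.22


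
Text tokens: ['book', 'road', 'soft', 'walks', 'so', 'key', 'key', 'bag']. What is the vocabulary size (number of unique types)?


Listing all tokens and tracking unique types:
  Token 1: 'book' -> NEW (unique so far: 1)
  Token 2: 'road' -> NEW (unique so far: 2)
  Token 3: 'soft' -> NEW (unique so far: 3)
  Token 4: 'walks' -> NEW (unique so far: 4)
  Token 5: 'so' -> NEW (unique so far: 5)
  Token 6: 'key' -> NEW (unique so far: 6)
  Token 7: 'key' -> duplicate (unique so far: 6)
  Token 8: 'bag' -> NEW (unique so far: 7)
Unique types: ('bag', 'book', 'key', 'road', 'so', 'soft', 'walks')
Vocabulary size: 7

7


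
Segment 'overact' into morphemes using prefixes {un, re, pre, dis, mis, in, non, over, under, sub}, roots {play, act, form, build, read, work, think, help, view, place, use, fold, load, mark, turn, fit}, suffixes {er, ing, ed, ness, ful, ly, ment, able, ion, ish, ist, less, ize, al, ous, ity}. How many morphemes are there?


Segmenting 'overact' against the inventory:
  'over' -> prefix (morpheme 1)
  'act' -> root (morpheme 2)
Total morphemes: 2

2


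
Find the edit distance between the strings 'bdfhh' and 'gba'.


Building DP table for s1='bdfhh' (len 5) and s2='gba' (len 3):
       g  b  a
    0  1  2  3
  b 1  1  1  2
  d 2  2  2  2
  f 3  3  3  3
  h 4  4  4  4
  h 5  5  5  5
Edit distance = dp[5][3] = 5

5


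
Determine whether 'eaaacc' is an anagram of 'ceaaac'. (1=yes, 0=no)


Sort characters of 'eaaacc': 'aaacce'
Sort characters of 'ceaaac': 'aaacce'
Sorted forms match -> they ARE anagrams
Result: 1

1


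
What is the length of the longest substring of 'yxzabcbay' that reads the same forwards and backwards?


Scanning 'yxzabcbay' for palindromic substrings.
Substring at positions 3-7: 'abcba'.
Check: reverse('abcba') = 'abcba' -> palindrome confirmed.
Neighbouring characters ('z' / 'y') break symmetry, so it cannot extend further.
No longer palindromic substring exists; longest length = 5

5


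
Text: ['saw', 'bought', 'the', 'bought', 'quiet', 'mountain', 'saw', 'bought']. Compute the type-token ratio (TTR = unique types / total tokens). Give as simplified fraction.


Tokens: 8
Unique types: ('bought', 'mountain', 'quiet', 'saw', 'the') = 5
TTR = 5/8
Already in lowest terms.

5/8


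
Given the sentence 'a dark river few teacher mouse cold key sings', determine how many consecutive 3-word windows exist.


Word trigrams from [9] words:
  Trigram 1: (a dark river)
  Trigram 2: (dark river few)
  Trigram 3: (river few teacher)
  Trigram 4: (few teacher mouse)
  Trigram 5: (teacher mouse cold)
  Trigram 6: (mouse cold key)
  Trigram 7: (cold key sings)
Total word trigrams: 9 - 2 = 7

7


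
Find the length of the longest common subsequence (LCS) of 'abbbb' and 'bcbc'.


DP table for LCS of 'abbbb' and 'bcbc':
       b  c  b  c
    0  0  0  0  0
  a 0  0  0  0  0
  b 0  1  1  1  1
  b 0  1  1  2  2
  b 0  1  1  2  2
  b 0  1  1  2  2
LCS: 'bb'
LCS length = 2

2


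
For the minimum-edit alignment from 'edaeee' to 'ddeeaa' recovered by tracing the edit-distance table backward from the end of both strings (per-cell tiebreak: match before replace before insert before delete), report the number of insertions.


Edit distance = 4. Backtracking from cell (6, 6) with preference match > replace > insert > delete,
then listing the resulting alignment 'edaeee' -> 'ddeeaa' left to right:
  Step 1: replace e->d
  Step 2: keep 'd'
  Step 3: replace a->e
  Step 4: keep 'e'
  Step 5: replace e->a
  Step 6: replace e->a
Total insertions: 0

0


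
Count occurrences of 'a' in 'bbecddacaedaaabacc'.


Scanning 'bbecddacaedaaabacc' for 'a':
  Position 6: 'a' -> MATCH (count: 1)
  Position 8: 'a' -> MATCH (count: 2)
  Position 11: 'a' -> MATCH (count: 3)
  Position 12: 'a' -> MATCH (count: 4)
  Position 13: 'a' -> MATCH (count: 5)
  Position 15: 'a' -> MATCH (count: 6)
Total occurrences of 'a': 6

6


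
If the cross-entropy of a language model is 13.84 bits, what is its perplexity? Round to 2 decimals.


Perplexity formula: PP = 2^H
H = 13.84
PP = 2^13.84
Decompose: 2^13.84 = 2^13 * 2^0.84
2^13 = 8192, 2^0.84 ~ 1.7900501
PP ~ 8192 * 1.7900501 = 14664.0904192
Rounded to 2 decimals: 14664.09

14664.09


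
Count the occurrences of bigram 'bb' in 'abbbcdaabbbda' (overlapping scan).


Scanning 'abbbcdaabbbda' for bigram 'bb':
  Position 0: 'ab' -> no
  Position 1: 'bb' -> MATCH
  Position 2: 'bb' -> MATCH
  Position 3: 'bc' -> no
  Position 4: 'cd' -> no
  Position 5: 'da' -> no
  Position 6: 'aa' -> no
  Position 7: 'ab' -> no
  Position 8: 'bb' -> MATCH
  Position 9: 'bb' -> MATCH
  Position 10: 'bd' -> no
  Position 11: 'da' -> no
Total matches: 4

4


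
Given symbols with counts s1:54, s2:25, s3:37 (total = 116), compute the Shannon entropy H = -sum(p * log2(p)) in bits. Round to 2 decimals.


Computing entropy H = -sum(p_i * log2(p_i)):
  s1: p = 54/116 = 0.4655, -p*log2(p) = 0.5135
  s2: p = 25/116 = 0.2155, -p*log2(p) = 0.4772
  s3: p = 37/116 = 0.3190, -p*log2(p) = 0.5258
H = sum of terms = 1.5165
Rounded to 2 decimals: 1.52

1.52


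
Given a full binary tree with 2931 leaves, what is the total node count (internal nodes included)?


Leaf nodes (terminals): 2931
Internal nodes = n - 1 = 2931 - 1 = 2930
Total = leaves + internal = 2931 + 2930 = 5861

5861


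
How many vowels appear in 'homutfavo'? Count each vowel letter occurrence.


Scanning each character of 'homutfavo':
  Position 1: 'h' -> consonant (running count: 0)
  Position 2: 'o' -> vowel (running count: 1)
  Position 3: 'm' -> consonant (running count: 1)
  Position 4: 'u' -> vowel (running count: 2)
  Position 5: 't' -> consonant (running count: 2)
  Position 6: 'f' -> consonant (running count: 2)
  Position 7: 'a' -> vowel (running count: 3)
  Position 8: 'v' -> consonant (running count: 3)
  Position 9: 'o' -> vowel (running count: 4)
Total vowels: 4

4


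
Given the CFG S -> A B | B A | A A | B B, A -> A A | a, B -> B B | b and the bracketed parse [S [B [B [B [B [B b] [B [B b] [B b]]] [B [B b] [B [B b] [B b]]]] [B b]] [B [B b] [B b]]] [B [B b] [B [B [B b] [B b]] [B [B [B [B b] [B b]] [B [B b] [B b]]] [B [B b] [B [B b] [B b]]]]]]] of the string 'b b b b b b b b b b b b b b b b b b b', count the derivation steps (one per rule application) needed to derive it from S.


Every bracketed nonterminal node [X ...] in the tree is produced by exactly one rule application.
Reading the tree off as a leftmost derivation:
  Step 1: S  =>  B B   (applied S -> B B)
  Step 2: B B  =>  B B B   (applied B -> B B)
  Step 3: B B B  =>  B B B B   (applied B -> B B)
  Step 4: B B B B  =>  B B B B B   (applied B -> B B)
  Step 5: B B B B B  =>  B B B B B B   (applied B -> B B)
  Step 6: B B B B B B  =>  b B B B B B   (applied B -> b)
  Step 7: b B B B B B  =>  b B B B B B B   (applied B -> B B)
  Step 8: b B B B B B B  =>  b b B B B B B   (applied B -> b)
  Step 9: b b B B B B B  =>  b b b B B B B   (applied B -> b)
  Step 10: b b b B B B B  =>  b b b B B B B B   (applied B -> B B)
  Step 11: b b b B B B B B  =>  b b b b B B B B   (applied B -> b)
  Step 12: b b b b B B B B  =>  b b b b B B B B B   (applied B -> B B)
  Step 13: b b b b B B B B B  =>  b b b b b B B B B   (applied B -> b)
  Step 14: b b b b b B B B B  =>  b b b b b b B B B   (applied B -> b)
  Step 15: b b b b b b B B B  =>  b b b b b b b B B   (applied B -> b)
  Step 16: b b b b b b b B B  =>  b b b b b b b B B B   (applied B -> B B)
  Step 17: b b b b b b b B B B  =>  b b b b b b b b B B   (applied B -> b)
  Step 18: b b b b b b b b B B  =>  b b b b b b b b b B   (applied B -> b)
  Step 19: b b b b b b b b b B  =>  b b b b b b b b b B B   (applied B -> B B)
  Step 20: b b b b b b b b b B B  =>  b b b b b b b b b b B   (applied B -> b)
  Step 21: b b b b b b b b b b B  =>  b b b b b b b b b b B B   (applied B -> B B)
  Step 22: b b b b b b b b b b B B  =>  b b b b b b b b b b B B B   (applied B -> B B)
  Step 23: b b b b b b b b b b B B B  =>  b b b b b b b b b b b B B   (applied B -> b)
  Step 24: b b b b b b b b b b b B B  =>  b b b b b b b b b b b b B   (applied B -> b)
  Step 25: b b b b b b b b b b b b B  =>  b b b b b b b b b b b b B B   (applied B -> B B)
  Step 26: b b b b b b b b b b b b B B  =>  b b b b b b b b b b b b B B B   (applied B -> B B)
  Step 27: b b b b b b b b b b b b B B B  =>  b b b b b b b b b b b b B B B B   (applied B -> B B)
  Step 28: b b b b b b b b b b b b B B B B  =>  b b b b b b b b b b b b b B B B   (applied B -> b)
  Step 29: b b b b b b b b b b b b b B B B  =>  b b b b b b b b b b b b b b B B   (applied B -> b)
  Step 30: b b b b b b b b b b b b b b B B  =>  b b b b b b b b b b b b b b B B B   (applied B -> B B)
  Step 31: b b b b b b b b b b b b b b B B B  =>  b b b b b b b b b b b b b b b B B   (applied B -> b)
  Step 32: b b b b b b b b b b b b b b b B B  =>  b b b b b b b b b b b b b b b b B   (applied B -> b)
  Step 33: b b b b b b b b b b b b b b b b B  =>  b b b b b b b b b b b b b b b b B B   (applied B -> B B)
  Step 34: b b b b b b b b b b b b b b b b B B  =>  b b b b b b b b b b b b b b b b b B   (applied B -> b)
  Step 35: b b b b b b b b b b b b b b b b b B  =>  b b b b b b b b b b b b b b b b b B B   (applied B -> B B)
  Step 36: b b b b b b b b b b b b b b b b b B B  =>  b b b b b b b b b b b b b b b b b b B   (applied B -> b)
  Step 37: b b b b b b b b b b b b b b b b b b B  =>  b b b b b b b b b b b b b b b b b b b   (applied B -> b)
Final yield: b b b b b b b b b b b b b b b b b b b
Total rewrite steps: 37

37


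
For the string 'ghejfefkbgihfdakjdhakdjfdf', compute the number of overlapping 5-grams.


String 'ghejfefkbgihfdakjdhakdjfdf' has length L = 26.
Number of overlapping n-grams = L - n + 1
Substituting: 26 - 5 + 1 = 22

22


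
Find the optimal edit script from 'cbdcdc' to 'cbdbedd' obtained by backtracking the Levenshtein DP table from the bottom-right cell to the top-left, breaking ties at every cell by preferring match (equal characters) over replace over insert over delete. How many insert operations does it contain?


Edit distance = 3. Backtracking from cell (6, 7) with preference match > replace > insert > delete,
then listing the resulting alignment 'cbdcdc' -> 'cbdbedd' left to right:
  Step 1: keep 'c'
  Step 2: keep 'b'
  Step 3: keep 'd'
  Step 4: insert 'b' [insertion #1]
  Step 5: replace c->e
  Step 6: keep 'd'
  Step 7: replace c->d
Total insertions: 1

1


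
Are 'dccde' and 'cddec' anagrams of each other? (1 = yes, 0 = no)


Sort characters of 'dccde': 'ccdde'
Sort characters of 'cddec': 'ccdde'
Sorted forms match -> they ARE anagrams
Result: 1

1


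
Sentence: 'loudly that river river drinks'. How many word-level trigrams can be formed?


Word trigrams from [5] words:
  Trigram 1: (loudly that river)
  Trigram 2: (that river river)
  Trigram 3: (river river drinks)
Total word trigrams: 5 - 2 = 3

3


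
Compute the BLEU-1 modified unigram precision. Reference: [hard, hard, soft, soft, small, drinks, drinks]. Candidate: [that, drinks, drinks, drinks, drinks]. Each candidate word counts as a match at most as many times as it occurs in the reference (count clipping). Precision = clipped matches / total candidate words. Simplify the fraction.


Reference word counts: {'drinks': 2, 'hard': 2, 'small': 1, 'soft': 2}
Checking each candidate word (with clipping):
  'that' -> not in reference -> no match (matches: 0)
  'drinks' -> in reference (ref count 2, used 1/2) -> match (matches: 1)
  'drinks' -> in reference (ref count 2, used 2/2) -> match (matches: 2)
  'drinks' -> ref count 2 already used up (2/2) -> clipped, no match (matches: 2)
  'drinks' -> ref count 2 already used up (2/2) -> clipped, no match (matches: 2)
Clipped matches: 2, Candidate length: 5
Precision = 2/5

2/5


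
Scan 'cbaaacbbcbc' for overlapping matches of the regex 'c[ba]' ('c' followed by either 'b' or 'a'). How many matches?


Pattern: c[ba] means 'c' followed by either 'b' or 'a'.
Scanning 'cbaaacbbcbc' position-by-position:
  Pos 0: window 'cb' -> MATCH
  Pos 1: window 'ba' -> no
  Pos 2: window 'aa' -> no
  Pos 3: window 'aa' -> no
  Pos 4: window 'ac' -> no
  Pos 5: window 'cb' -> MATCH
  Pos 6: window 'bb' -> no
  Pos 7: window 'bc' -> no
  Pos 8: window 'cb' -> MATCH
  Pos 9: window 'bc' -> no
  Pos 10: window 'c' -> no
Total matches: 3

3


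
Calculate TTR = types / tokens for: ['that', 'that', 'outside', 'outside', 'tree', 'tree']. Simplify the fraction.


Tokens: 6
Unique types: ('outside', 'that', 'tree') = 3
TTR = 3/6
Simplify: divide both by 3 -> 1/2
TTR = 1/2

1/2


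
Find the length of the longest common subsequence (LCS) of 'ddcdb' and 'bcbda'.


DP table for LCS of 'ddcdb' and 'bcbda':
       b  c  b  d  a
    0  0  0  0  0  0
  d 0  0  0  0  1  1
  d 0  0  0  0  1  1
  c 0  0  1  1  1  1
  d 0  0  1  1  2  2
  b 0  1  1  2  2  2
LCS: 'cd'
LCS length = 2

2


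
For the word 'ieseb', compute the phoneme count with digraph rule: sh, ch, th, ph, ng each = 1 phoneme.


Parsing 'ieseb' greedily, digraphs first:
  'i' -> vowel phoneme (phonemes so far: 1)
  'e' -> vowel phoneme (phonemes so far: 2)
  's' -> consonant phoneme (phonemes so far: 3)
  'e' -> vowel phoneme (phonemes so far: 4)
  'b' -> consonant phoneme (phonemes so far: 5)
Total phonemes: 5

5


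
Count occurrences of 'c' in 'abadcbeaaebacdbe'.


Scanning 'abadcbeaaebacdbe' for 'c':
  Position 4: 'c' -> MATCH (count: 1)
  Position 12: 'c' -> MATCH (count: 2)
Total occurrences of 'c': 2

2


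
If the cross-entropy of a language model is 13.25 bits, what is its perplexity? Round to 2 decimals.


Perplexity formula: PP = 2^H
H = 13.25
PP = 2^13.25
Decompose: 2^13.25 = 2^13 * 2^0.25
2^13 = 8192, 2^0.25 ~ 1.1892071
PP ~ 8192 * 1.1892071 = 9741.9845632
Rounded to 2 decimals: 9741.98

9741.98


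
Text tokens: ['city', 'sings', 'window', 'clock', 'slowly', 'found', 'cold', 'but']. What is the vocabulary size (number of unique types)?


Listing all tokens and tracking unique types:
  Token 1: 'city' -> NEW (unique so far: 1)
  Token 2: 'sings' -> NEW (unique so far: 2)
  Token 3: 'window' -> NEW (unique so far: 3)
  Token 4: 'clock' -> NEW (unique so far: 4)
  Token 5: 'slowly' -> NEW (unique so far: 5)
  Token 6: 'found' -> NEW (unique so far: 6)
  Token 7: 'cold' -> NEW (unique so far: 7)
  Token 8: 'but' -> NEW (unique so far: 8)
Unique types: ('but', 'city', 'clock', 'cold', 'found', 'sings', 'slowly', 'window')
Vocabulary size: 8

8


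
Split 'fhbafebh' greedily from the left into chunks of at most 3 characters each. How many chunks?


'fhbafebh' has 8 characters.
Chunking with max size 3:
  Chunk 1: 'fhb' (positions 0-2)
  Chunk 2: 'afe' (positions 3-5)
  Chunk 3: 'bh' (positions 6-7)
Total chunks: ceil(8 / 3) = 3

3


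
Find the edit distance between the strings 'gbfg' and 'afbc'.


Building DP table for s1='gbfg' (len 4) and s2='afbc' (len 4):
       a  f  b  c
    0  1  2  3  4
  g 1  1  2  3  4
  b 2  2  2  2  3
  f 3  3  2  3  3
  g 4  4  3  3  4
Edit distance = dp[4][4] = 4

4


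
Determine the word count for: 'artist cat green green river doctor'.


Counting words by splitting on spaces:
  Word 1: 'artist'
  Word 2: 'cat'
  Word 3: 'green'
  Word 4: 'green'
  Word 5: 'river'
  Word 6: 'doctor'
Total words: 6

6


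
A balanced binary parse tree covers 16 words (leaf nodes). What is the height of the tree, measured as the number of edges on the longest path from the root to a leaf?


In a balanced binary tree with n leaves the deepest leaf is ceil(log2(n)) edges below the root.
log2(16) = 4.0000
ceil(4.0000) = 4
height (edges) = 4

4


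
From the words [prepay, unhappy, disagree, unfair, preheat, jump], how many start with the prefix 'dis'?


Checking each word for prefix 'dis':
  'prepay' -> no (count: 0)
  'unhappy' -> no (count: 0)
  'disagree' -> YES, starts with 'dis' (count: 1)
  'unfair' -> no (count: 1)
  'preheat' -> no (count: 1)
  'jump' -> no (count: 1)
Total with prefix 'dis': 1

1


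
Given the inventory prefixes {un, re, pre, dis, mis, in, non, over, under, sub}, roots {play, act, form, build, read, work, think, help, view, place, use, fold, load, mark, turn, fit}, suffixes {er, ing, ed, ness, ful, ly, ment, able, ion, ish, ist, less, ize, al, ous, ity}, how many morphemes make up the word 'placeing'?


Segmenting 'placeing' against the inventory:
  'place' -> root (morpheme 1)
  'ing' -> suffix (morpheme 2)
Total morphemes: 2

2


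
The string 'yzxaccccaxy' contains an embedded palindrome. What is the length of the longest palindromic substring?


Scanning 'yzxaccccaxy' for palindromic substrings.
Substring at positions 2-9: 'xaccccax'.
Check: reverse('xaccccax') = 'xaccccax' -> palindrome confirmed.
Neighbouring characters ('z' / 'y') break symmetry, so it cannot extend further.
No longer palindromic substring exists; longest length = 8

8


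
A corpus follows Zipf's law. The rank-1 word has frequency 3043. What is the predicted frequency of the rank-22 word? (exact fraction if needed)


Zipf's law: freq(rank) = f1 / rank
f1 = 3043, rank = 22
freq = 3043 / 22
GCD(3043, 22) = 1
Simplified: 3043/22

3043/22


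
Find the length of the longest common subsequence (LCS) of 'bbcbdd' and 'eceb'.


DP table for LCS of 'bbcbdd' and 'eceb':
       e  c  e  b
    0  0  0  0  0
  b 0  0  0  0  1
  b 0  0  0  0  1
  c 0  0  1  1  1
  b 0  0  1  1  2
  d 0  0  1  1  2
  d 0  0  1  1  2
LCS: 'cb'
LCS length = 2

2


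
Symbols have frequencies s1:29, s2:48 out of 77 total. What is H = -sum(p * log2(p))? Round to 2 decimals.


Computing entropy H = -sum(p_i * log2(p_i)):
  s1: p = 29/77 = 0.3766, -p*log2(p) = 0.5306
  s2: p = 48/77 = 0.6234, -p*log2(p) = 0.4250
H = sum of terms = 0.9556
Rounded to 2 decimals: 0.96

0.96


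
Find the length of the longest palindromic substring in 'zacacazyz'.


Scanning 'zacacazyz' for palindromic substrings.
Substring at positions 0-6: 'zacacaz'.
Check: reverse('zacacaz') = 'zacacaz' -> palindrome confirmed.
Neighbouring characters ('-' / 'y') break symmetry, so it cannot extend further.
No longer palindromic substring exists; longest length = 7

7


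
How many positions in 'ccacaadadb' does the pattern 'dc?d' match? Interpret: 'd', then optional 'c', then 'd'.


Pattern: dc?d means 'd', then optional 'c', then 'd'.
Scanning 'ccacaadadb' position-by-position:
  Pos 0: window 'cca' -> no
  Pos 1: window 'cac' -> no
  Pos 2: window 'aca' -> no
  Pos 3: window 'caa' -> no
  Pos 4: window 'aad' -> no
  Pos 5: window 'ada' -> no
  Pos 6: window 'dad' -> no
  Pos 7: window 'adb' -> no
  Pos 8: window 'db' -> no
  Pos 9: window 'b' -> no
Total matches: 0

0


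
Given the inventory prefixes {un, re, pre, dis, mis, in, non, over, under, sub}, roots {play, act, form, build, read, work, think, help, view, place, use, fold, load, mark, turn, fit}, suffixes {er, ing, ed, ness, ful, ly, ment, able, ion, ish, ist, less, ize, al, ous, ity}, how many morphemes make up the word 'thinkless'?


Segmenting 'thinkless' against the inventory:
  'think' -> root (morpheme 1)
  'less' -> suffix (morpheme 2)
Total morphemes: 2

2


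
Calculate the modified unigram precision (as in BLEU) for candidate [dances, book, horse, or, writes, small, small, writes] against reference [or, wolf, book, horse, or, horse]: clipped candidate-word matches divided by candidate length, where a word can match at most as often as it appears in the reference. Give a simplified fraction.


Reference word counts: {'book': 1, 'horse': 2, 'or': 2, 'wolf': 1}
Checking each candidate word (with clipping):
  'dances' -> not in reference -> no match (matches: 0)
  'book' -> in reference (ref count 1, used 1/1) -> match (matches: 1)
  'horse' -> in reference (ref count 2, used 1/2) -> match (matches: 2)
  'or' -> in reference (ref count 2, used 1/2) -> match (matches: 3)
  'writes' -> not in reference -> no match (matches: 3)
  'small' -> not in reference -> no match (matches: 3)
  'small' -> not in reference -> no match (matches: 3)
  'writes' -> not in reference -> no match (matches: 3)
Clipped matches: 3, Candidate length: 8
Precision = 3/8

3/8


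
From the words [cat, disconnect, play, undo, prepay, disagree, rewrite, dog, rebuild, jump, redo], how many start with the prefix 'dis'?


Checking each word for prefix 'dis':
  'cat' -> no (count: 0)
  'disconnect' -> YES, starts with 'dis' (count: 1)
  'play' -> no (count: 1)
  'undo' -> no (count: 1)
  'prepay' -> no (count: 1)
  'disagree' -> YES, starts with 'dis' (count: 2)
  'rewrite' -> no (count: 2)
  'dog' -> no (count: 2)
  'rebuild' -> no (count: 2)
  'jump' -> no (count: 2)
  'redo' -> no (count: 2)
Total with prefix 'dis': 2

2


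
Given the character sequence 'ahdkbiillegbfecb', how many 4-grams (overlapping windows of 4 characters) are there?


String 'ahdkbiillegbfecb' has length L = 16.
Number of overlapping n-grams = L - n + 1
Substituting: 16 - 4 + 1 = 13

13


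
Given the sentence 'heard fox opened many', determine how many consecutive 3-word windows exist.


Word trigrams from [4] words:
  Trigram 1: (heard fox opened)
  Trigram 2: (fox opened many)
Total word trigrams: 4 - 2 = 2

2


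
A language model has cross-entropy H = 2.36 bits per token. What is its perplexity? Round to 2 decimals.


Perplexity formula: PP = 2^H
H = 2.36
PP = 2^2.36
Decompose: 2^2.36 = 2^2 * 2^0.36
2^2 = 4, 2^0.36 ~ 1.2834259
PP ~ 4 * 1.2834259 = 5.1337036
Rounded to 2 decimals: 5.13

5.13


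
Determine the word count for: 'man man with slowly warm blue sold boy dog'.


Counting words by splitting on spaces:
  Word 1: 'man'
  Word 2: 'man'
  Word 3: 'with'
  Word 4: 'slowly'
  Word 5: 'warm'
  Word 6: 'blue'
  Word 7: 'sold'
  Word 8: 'boy'
  Word 9: 'dog'
Total words: 9

9


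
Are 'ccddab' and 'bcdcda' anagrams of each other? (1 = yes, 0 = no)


Sort characters of 'ccddab': 'abccdd'
Sort characters of 'bcdcda': 'abccdd'
Sorted forms match -> they ARE anagrams
Result: 1

1


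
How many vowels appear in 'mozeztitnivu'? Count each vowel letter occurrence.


Scanning each character of 'mozeztitnivu':
  Position 1: 'm' -> consonant (running count: 0)
  Position 2: 'o' -> vowel (running count: 1)
  Position 3: 'z' -> consonant (running count: 1)
  Position 4: 'e' -> vowel (running count: 2)
  Position 5: 'z' -> consonant (running count: 2)
  Position 6: 't' -> consonant (running count: 2)
  Position 7: 'i' -> vowel (running count: 3)
  Position 8: 't' -> consonant (running count: 3)
  Position 9: 'n' -> consonant (running count: 3)
  Position 10: 'i' -> vowel (running count: 4)
  Position 11: 'v' -> consonant (running count: 4)
  Position 12: 'u' -> vowel (running count: 5)
Total vowels: 5

5


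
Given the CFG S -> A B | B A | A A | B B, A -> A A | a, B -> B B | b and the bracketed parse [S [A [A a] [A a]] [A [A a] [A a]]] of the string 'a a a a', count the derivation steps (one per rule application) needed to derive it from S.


Every bracketed nonterminal node [X ...] in the tree is produced by exactly one rule application.
Reading the tree off as a leftmost derivation:
  Step 1: S  =>  A A   (applied S -> A A)
  Step 2: A A  =>  A A A   (applied A -> A A)
  Step 3: A A A  =>  a A A   (applied A -> a)
  Step 4: a A A  =>  a a A   (applied A -> a)
  Step 5: a a A  =>  a a A A   (applied A -> A A)
  Step 6: a a A A  =>  a a a A   (applied A -> a)
  Step 7: a a a A  =>  a a a a   (applied A -> a)
Final yield: a a a a
Total rewrite steps: 7

7


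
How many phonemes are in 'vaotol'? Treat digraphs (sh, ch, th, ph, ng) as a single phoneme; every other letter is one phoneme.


Parsing 'vaotol' greedily, digraphs first:
  'v' -> consonant phoneme (phonemes so far: 1)
  'a' -> vowel phoneme (phonemes so far: 2)
  'o' -> vowel phoneme (phonemes so far: 3)
  't' -> consonant phoneme (phonemes so far: 4)
  'o' -> vowel phoneme (phonemes so far: 5)
  'l' -> consonant phoneme (phonemes so far: 6)
Total phonemes: 6

6


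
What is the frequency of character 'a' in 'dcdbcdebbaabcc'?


Scanning 'dcdbcdebbaabcc' for 'a':
  Position 9: 'a' -> MATCH (count: 1)
  Position 10: 'a' -> MATCH (count: 2)
Total occurrences of 'a': 2

2


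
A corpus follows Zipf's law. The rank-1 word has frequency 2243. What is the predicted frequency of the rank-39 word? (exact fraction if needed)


Zipf's law: freq(rank) = f1 / rank
f1 = 2243, rank = 39
freq = 2243 / 39
GCD(2243, 39) = 1
Simplified: 2243/39

2243/39


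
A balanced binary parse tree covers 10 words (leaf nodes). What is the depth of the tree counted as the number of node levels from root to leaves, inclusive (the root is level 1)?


In a balanced binary tree with n leaves the deepest leaf is ceil(log2(n)) edges below the root,
so counting node levels inclusive of root and leaves gives ceil(log2(n)) + 1 levels.
log2(10) = 3.3219
ceil(3.3219) = 4
levels = 4 + 1 = 5

5


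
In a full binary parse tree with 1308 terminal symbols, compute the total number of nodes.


Leaf nodes (terminals): 1308
Internal nodes = n - 1 = 1308 - 1 = 1307
Total = leaves + internal = 1308 + 1307 = 2615

2615


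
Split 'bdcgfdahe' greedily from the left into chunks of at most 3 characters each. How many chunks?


'bdcgfdahe' has 9 characters.
Chunking with max size 3:
  Chunk 1: 'bdc' (positions 0-2)
  Chunk 2: 'gfd' (positions 3-5)
  Chunk 3: 'ahe' (positions 6-8)
Total chunks: ceil(9 / 3) = 3

3


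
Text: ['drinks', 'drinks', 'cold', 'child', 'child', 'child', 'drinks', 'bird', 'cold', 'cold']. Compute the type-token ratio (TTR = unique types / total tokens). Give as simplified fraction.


Tokens: 10
Unique types: ('bird', 'child', 'cold', 'drinks') = 4
TTR = 4/10
Simplify: divide both by 2 -> 2/5
TTR = 2/5

2/5


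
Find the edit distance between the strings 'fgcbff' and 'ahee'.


Building DP table for s1='fgcbff' (len 6) and s2='ahee' (len 4):
       a  h  e  e
    0  1  2  3  4
  f 1  1  2  3  4
  g 2  2  2  3  4
  c 3  3  3  3  4
  b 4  4  4  4  4
  f 5  5  5  5  5
  f 6  6  6  6  6
Edit distance = dp[6][4] = 6

6


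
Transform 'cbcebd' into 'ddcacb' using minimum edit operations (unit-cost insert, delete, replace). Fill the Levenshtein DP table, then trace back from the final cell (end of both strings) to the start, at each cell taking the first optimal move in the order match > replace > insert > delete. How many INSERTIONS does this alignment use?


Edit distance = 5. Backtracking from cell (6, 6) with preference match > replace > insert > delete,
then listing the resulting alignment 'cbcebd' -> 'ddcacb' left to right:
  Step 1: replace c->d
  Step 2: replace b->d
  Step 3: keep 'c'
  Step 4: replace e->a
  Step 5: replace b->c
  Step 6: replace d->b
Total insertions: 0

0


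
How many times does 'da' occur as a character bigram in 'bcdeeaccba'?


Scanning 'bcdeeaccba' for bigram 'da':
  Position 0: 'bc' -> no
  Position 1: 'cd' -> no
  Position 2: 'de' -> no
  Position 3: 'ee' -> no
  Position 4: 'ea' -> no
  Position 5: 'ac' -> no
  Position 6: 'cc' -> no
  Position 7: 'cb' -> no
  Position 8: 'ba' -> no
Total matches: 0

0


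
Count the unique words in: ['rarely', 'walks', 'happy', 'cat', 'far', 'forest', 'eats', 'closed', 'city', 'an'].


Listing all tokens and tracking unique types:
  Token 1: 'rarely' -> NEW (unique so far: 1)
  Token 2: 'walks' -> NEW (unique so far: 2)
  Token 3: 'happy' -> NEW (unique so far: 3)
  Token 4: 'cat' -> NEW (unique so far: 4)
  Token 5: 'far' -> NEW (unique so far: 5)
  Token 6: 'forest' -> NEW (unique so far: 6)
  Token 7: 'eats' -> NEW (unique so far: 7)
  Token 8: 'closed' -> NEW (unique so far: 8)
  Token 9: 'city' -> NEW (unique so far: 9)
  Token 10: 'an' -> NEW (unique so far: 10)
Unique types: ('an', 'cat', 'city', 'closed', 'eats', 'far', 'forest', 'happy', 'rarely', 'walks')
Vocabulary size: 10

10


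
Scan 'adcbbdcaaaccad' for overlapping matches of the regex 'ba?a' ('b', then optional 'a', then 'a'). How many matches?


Pattern: ba?a means 'b', then optional 'a', then 'a'.
Scanning 'adcbbdcaaaccad' position-by-position:
  Pos 0: window 'adc' -> no
  Pos 1: window 'dcb' -> no
  Pos 2: window 'cbb' -> no
  Pos 3: window 'bbd' -> no
  Pos 4: window 'bdc' -> no
  Pos 5: window 'dca' -> no
  Pos 6: window 'caa' -> no
  Pos 7: window 'aaa' -> no
  Pos 8: window 'aac' -> no
  Pos 9: window 'acc' -> no
  Pos 10: window 'cca' -> no
  Pos 11: window 'cad' -> no
  Pos 12: window 'ad' -> no
  Pos 13: window 'd' -> no
Total matches: 0

0


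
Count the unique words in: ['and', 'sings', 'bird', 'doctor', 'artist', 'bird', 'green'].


Listing all tokens and tracking unique types:
  Token 1: 'and' -> NEW (unique so far: 1)
  Token 2: 'sings' -> NEW (unique so far: 2)
  Token 3: 'bird' -> NEW (unique so far: 3)
  Token 4: 'doctor' -> NEW (unique so far: 4)
  Token 5: 'artist' -> NEW (unique so far: 5)
  Token 6: 'bird' -> duplicate (unique so far: 5)
  Token 7: 'green' -> NEW (unique so far: 6)
Unique types: ('and', 'artist', 'bird', 'doctor', 'green', 'sings')
Vocabulary size: 6

6


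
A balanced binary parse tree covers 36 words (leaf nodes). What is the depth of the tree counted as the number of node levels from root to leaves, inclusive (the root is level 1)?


In a balanced binary tree with n leaves the deepest leaf is ceil(log2(n)) edges below the root,
so counting node levels inclusive of root and leaves gives ceil(log2(n)) + 1 levels.
log2(36) = 5.1699
ceil(5.1699) = 6
levels = 6 + 1 = 7

7


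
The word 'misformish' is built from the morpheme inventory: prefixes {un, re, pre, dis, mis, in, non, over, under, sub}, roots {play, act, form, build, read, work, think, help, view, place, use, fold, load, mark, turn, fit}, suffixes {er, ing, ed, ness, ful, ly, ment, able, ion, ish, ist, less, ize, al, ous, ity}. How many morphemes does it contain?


Segmenting 'misformish' against the inventory:
  'mis' -> prefix (morpheme 1)
  'form' -> root (morpheme 2)
  'ish' -> suffix (morpheme 3)
Total morphemes: 3

3
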